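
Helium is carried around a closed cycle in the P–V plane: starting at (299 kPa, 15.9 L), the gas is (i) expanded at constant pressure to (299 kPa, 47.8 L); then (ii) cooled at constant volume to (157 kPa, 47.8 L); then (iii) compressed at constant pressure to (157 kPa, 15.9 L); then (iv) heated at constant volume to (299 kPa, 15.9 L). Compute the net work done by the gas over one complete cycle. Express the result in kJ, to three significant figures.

W_net ≈ 4.53 kJ

Constant-volume legs do no work.
W(i) = (299)(47.8 − 15.9) = 9538 J; W(iii) = (157)(15.9 − 47.8) = -5008 J.
W_net = 9538 − 5008 = 4530 J (the clockwise enclosed area).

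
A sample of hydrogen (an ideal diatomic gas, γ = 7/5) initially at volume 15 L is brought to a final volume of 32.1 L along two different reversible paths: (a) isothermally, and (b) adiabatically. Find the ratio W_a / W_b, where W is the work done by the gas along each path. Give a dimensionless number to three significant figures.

W_a / W_b ≈ 1.16

Path (a) isothermal: W = P₁V₁ ln(V₂/V₁) → W_a/(P₁V₁) = 0.7608.
Path (b) adiabatic: W = P₁V₁(1 − (V₁/V₂)^(γ−1))/(γ−1) → W_b/(P₁V₁) = 0.6559.
W_a / W_b = 0.7608 / 0.6559 = 1.16.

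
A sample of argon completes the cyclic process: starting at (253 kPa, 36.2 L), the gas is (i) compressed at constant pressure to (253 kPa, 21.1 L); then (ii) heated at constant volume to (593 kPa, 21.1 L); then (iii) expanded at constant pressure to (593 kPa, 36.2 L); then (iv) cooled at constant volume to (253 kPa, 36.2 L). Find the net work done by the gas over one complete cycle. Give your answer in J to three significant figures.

Constant-volume legs do no work.
W(i) = (253)(21.1 − 36.2) = -3820 J; W(iii) = (593)(36.2 − 21.1) = 8954 J.
W_net = -3820 + 8954 = 5134 J (the clockwise enclosed area).

W_net ≈ 5130 J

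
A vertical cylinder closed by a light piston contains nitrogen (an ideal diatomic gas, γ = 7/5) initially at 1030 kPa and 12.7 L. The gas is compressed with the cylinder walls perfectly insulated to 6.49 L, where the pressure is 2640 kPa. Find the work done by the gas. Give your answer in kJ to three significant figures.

W ≈ -10.1 kJ

Adiabatic: W = (P₁V₁ − P₂V₂)/(γ − 1) with γ = 7/5.
P₁V₁ = 13081 J, P₂V₂ = 17134 J.
W = (13081 − 17134) / 0.4 = -10132 J.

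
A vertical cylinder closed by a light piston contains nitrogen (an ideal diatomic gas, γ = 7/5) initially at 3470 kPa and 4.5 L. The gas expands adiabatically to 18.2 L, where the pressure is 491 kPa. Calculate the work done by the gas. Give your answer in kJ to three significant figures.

Adiabatic: W = (P₁V₁ − P₂V₂)/(γ − 1) with γ = 7/5.
P₁V₁ = 15615 J, P₂V₂ = 8936 J.
W = (15615 − 8936) / 0.4 = 16697 J.

W ≈ 16.7 kJ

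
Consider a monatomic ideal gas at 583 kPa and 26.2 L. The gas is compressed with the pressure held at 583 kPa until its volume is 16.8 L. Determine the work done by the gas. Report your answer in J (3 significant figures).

Isobaric: W = P ΔV.
W = (583 kPa)(16.8 − 26.2 L) = (583)(-9.4) = -5480 J.

W ≈ -5480 J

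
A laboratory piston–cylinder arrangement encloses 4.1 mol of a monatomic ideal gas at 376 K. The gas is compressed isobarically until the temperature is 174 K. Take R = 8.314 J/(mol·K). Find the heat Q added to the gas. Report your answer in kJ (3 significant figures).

Isobaric: W = nRΔT = (4.1)(8.314)(-202) = -6886 J.
ΔU = nCᵥΔT with Cᵥ = 3R/2: ΔU = (4.1)(12.47)(-202) = -10328 J.
Q = ΔU + W = -10328 − 6886 = -17214 J.

Q ≈ -17.2 kJ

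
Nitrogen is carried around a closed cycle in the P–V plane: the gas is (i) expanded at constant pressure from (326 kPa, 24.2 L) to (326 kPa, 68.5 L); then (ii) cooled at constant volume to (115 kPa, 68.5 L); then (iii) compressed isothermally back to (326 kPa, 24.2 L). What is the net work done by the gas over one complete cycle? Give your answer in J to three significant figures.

Leg (i): W = PΔV = (326)(68.5 − 24.2) = 14442 J.
Leg (ii): W = 0.
Leg (iii): W = PᵢVᵢ ln(V_f/Vᵢ) = (7878) ln(24.2/68.5) = -8196 J.
W_net = 14442 − 8196 = 6245 J.

W_net ≈ 6250 J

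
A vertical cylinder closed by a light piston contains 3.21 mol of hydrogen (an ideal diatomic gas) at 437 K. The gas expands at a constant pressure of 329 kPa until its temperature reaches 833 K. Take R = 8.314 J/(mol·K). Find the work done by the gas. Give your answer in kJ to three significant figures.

W ≈ 10.6 kJ

Isobaric: W = P ΔV = nR ΔT.
W = (3.21)(8.314)(833 − 437) = 10568 J.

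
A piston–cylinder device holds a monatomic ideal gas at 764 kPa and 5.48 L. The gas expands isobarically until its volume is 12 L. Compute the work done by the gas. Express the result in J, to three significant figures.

Isobaric: W = P ΔV.
W = (764 kPa)(12 − 5.48 L) = (764)(6.52) = 4981 J.

W ≈ 4980 J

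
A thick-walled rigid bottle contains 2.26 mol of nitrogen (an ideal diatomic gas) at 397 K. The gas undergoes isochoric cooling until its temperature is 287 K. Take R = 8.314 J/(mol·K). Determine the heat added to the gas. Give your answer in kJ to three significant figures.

Constant volume ⇒ W = 0, so Q = ΔU = nCᵥΔT with Cᵥ = 5R/2 = 20.79 J/(mol·K).
ΔU = (2.26)(20.79)(287 − 397) = -5167 J.

Q ≈ -5.17 kJ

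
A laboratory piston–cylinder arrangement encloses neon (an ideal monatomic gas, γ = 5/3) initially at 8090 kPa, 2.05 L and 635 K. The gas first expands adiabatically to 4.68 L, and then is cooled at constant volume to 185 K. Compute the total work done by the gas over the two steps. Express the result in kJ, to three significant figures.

Step 1 (adiabatic): W = (P₁V₁ − P₂V₂)/(γ−1) = (16584 − 9566)/0.667 = 10528 J.
Step 2 (isochoric): W = 0 (constant volume).
W_total = 10528 + 0 = 10528 J.

W_total ≈ 10.5 kJ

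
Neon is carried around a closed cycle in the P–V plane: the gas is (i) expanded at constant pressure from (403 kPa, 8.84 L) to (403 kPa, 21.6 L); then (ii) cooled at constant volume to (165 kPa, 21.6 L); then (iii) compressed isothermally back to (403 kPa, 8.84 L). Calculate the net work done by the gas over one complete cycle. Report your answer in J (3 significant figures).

W_net ≈ 1960 J

Leg (i): W = PΔV = (403)(21.6 − 8.84) = 5142 J.
Leg (ii): W = 0.
Leg (iii): W = PᵢVᵢ ln(V_f/Vᵢ) = (3564) ln(8.84/21.6) = -3184 J.
W_net = 5142 − 3184 = 1958 J.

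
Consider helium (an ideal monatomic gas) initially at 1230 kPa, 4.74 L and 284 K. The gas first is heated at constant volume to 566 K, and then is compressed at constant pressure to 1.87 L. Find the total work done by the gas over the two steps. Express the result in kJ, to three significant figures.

Step 1 (isochoric): W = 0 (constant volume).
After step 1: P = 2451 kPa (V unchanged).
Step 2 (isobaric): W = PΔV = (2451 kPa)(1.87 − 4.74 L) = -7035 J.
W_total = 0 − 7035 = -7035 J.

W_total ≈ -7.04 kJ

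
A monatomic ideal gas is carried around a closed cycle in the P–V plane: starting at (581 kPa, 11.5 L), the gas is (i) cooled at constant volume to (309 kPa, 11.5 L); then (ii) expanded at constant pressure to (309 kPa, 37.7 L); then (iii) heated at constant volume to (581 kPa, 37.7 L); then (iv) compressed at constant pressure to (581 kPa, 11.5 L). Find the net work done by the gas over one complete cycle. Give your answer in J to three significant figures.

W_net ≈ -7130 J

Constant-volume legs do no work.
W(ii) = (309)(37.7 − 11.5) = 8096 J; W(iv) = (581)(11.5 − 37.7) = -15222 J.
W_net = 8096 − 15222 = -7126 J (the counter-clockwise enclosed area).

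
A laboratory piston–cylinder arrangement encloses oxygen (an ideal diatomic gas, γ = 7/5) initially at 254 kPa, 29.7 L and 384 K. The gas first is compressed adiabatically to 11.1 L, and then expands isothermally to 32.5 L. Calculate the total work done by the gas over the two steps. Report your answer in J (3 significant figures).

W_total ≈ 2920 J

Step 1 (adiabatic): W = (P₁V₁ − P₂V₂)/(γ−1) = (7544 − 11183)/0.4 = -9098 J.
After step 1: P = 1007 kPa, V = 11.1 L, T = 569.3 K.
Step 2 (isothermal): W = P₁V₁ ln(V₂/V₁) = (11183) ln(32.5/11.1) = 12014 J.
W_total = -9098 + 12014 = 2916 J.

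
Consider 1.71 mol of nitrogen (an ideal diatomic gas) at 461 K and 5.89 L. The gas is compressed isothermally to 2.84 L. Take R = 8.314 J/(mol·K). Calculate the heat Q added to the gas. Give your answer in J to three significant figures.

Q ≈ -4780 J

Isothermal ⇒ ΔU = 0, so Q = W = nRT ln(V₂/V₁).
Q = (1.71)(8.314)(461) ln(2.84/5.89) = 6554 × -0.7295 = -4781 J.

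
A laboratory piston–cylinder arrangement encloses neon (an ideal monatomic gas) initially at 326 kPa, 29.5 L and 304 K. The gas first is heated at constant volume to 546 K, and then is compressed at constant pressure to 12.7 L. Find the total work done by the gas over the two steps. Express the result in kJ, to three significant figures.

W_total ≈ -9.84 kJ

Step 1 (isochoric): W = 0 (constant volume).
After step 1: P = 585.5 kPa (V unchanged).
Step 2 (isobaric): W = PΔV = (585.5 kPa)(12.7 − 29.5 L) = -9837 J.
W_total = 0 − 9837 = -9837 J.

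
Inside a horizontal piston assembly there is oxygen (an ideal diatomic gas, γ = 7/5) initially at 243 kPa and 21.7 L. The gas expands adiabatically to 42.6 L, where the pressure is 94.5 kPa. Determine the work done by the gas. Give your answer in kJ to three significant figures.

Adiabatic: W = (P₁V₁ − P₂V₂)/(γ − 1) with γ = 7/5.
P₁V₁ = 5273 J, P₂V₂ = 4026 J.
W = (5273 − 4026) / 0.4 = 3118 J.

W ≈ 3.12 kJ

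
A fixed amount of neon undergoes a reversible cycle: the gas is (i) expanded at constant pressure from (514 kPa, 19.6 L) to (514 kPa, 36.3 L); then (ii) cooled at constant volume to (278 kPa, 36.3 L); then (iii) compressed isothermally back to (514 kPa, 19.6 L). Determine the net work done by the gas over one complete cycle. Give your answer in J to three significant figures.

W_net ≈ 2360 J

Leg (i): W = PΔV = (514)(36.3 − 19.6) = 8584 J.
Leg (ii): W = 0.
Leg (iii): W = PᵢVᵢ ln(V_f/Vᵢ) = (10091) ln(19.6/36.3) = -6219 J.
W_net = 8584 − 6219 = 2365 J.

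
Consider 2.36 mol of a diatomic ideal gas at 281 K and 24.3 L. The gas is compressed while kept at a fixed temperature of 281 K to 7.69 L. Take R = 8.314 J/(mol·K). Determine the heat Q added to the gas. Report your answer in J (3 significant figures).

Q ≈ -6340 J

Isothermal ⇒ ΔU = 0, so Q = W = nRT ln(V₂/V₁).
Q = (2.36)(8.314)(281) ln(7.69/24.3) = 5514 × -1.151 = -6344 J.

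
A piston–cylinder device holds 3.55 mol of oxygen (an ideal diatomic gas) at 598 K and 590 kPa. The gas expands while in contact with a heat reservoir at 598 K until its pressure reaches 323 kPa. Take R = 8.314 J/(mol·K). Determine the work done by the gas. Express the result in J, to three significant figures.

Isothermal process: W = nRT ln(V₂/V₁) = nRT ln(P₁/P₂).
W = (3.55)(8.314)(598) × ln(590/323)
  = 17650 × ln(1.827) = 17650 × 0.6025
W_by_gas = 10633 J.

W ≈ 10600 J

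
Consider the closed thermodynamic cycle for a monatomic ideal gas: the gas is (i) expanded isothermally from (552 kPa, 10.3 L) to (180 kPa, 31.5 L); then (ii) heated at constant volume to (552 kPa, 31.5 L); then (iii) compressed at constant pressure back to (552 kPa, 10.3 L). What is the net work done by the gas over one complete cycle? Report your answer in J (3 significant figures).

W_net ≈ -5350 J

Leg (i): W = PᵢVᵢ ln(V_f/Vᵢ) = (5686) ln(31.5/10.3) = 6356 J.
Leg (ii): W = 0.
Leg (iii): W = PΔV = (552)(10.3 − 31.5) = -11702 J.
W_net = 6356 − 11702 = -5347 J.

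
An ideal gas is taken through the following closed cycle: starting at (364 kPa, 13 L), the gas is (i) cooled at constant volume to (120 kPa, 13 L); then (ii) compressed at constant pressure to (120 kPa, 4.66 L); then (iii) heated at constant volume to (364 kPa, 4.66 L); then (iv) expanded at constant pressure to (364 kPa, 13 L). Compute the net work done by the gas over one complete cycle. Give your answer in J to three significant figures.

Constant-volume legs do no work.
W(ii) = (120)(4.66 − 13) = -1001 J; W(iv) = (364)(13 − 4.66) = 3036 J.
W_net = -1001 + 3036 = 2035 J (the clockwise enclosed area).

W_net ≈ 2030 J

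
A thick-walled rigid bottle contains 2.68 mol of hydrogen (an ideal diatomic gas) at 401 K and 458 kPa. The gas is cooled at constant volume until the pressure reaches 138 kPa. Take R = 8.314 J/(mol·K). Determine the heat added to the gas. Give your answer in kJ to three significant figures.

Q ≈ -15.6 kJ

Constant volume ⇒ W = 0, so Q = ΔU = nCᵥΔT with Cᵥ = 5R/2 = 20.79 J/(mol·K).
At constant V, T₂/T₁ = P₂/P₁ ⇒ ΔT = T₁(P₂/P₁ − 1) = 401·(138/458 − 1) = -280.2 K.
ΔU = (2.68)(20.79)(-280.2) = -15607 J.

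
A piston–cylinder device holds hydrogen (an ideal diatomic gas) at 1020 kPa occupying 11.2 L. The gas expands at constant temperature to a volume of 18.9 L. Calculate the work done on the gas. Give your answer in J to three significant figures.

Isothermal: W = nRT ln(V₂/V₁) = P₁V₁ ln(V₂/V₁).
P₁V₁ = (1020 kPa)(11.2 L) = 11424 J.
W = 11424 × ln(18.9/11.2) = 11424 × 0.5232
W_by_gas = 5978 J; work on gas = −W_by = -5978 J.

W ≈ -5980 J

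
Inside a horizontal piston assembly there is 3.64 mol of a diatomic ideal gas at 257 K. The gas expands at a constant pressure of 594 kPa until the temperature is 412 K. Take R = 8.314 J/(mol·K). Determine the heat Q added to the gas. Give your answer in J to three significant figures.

Isobaric: W = nRΔT = (3.64)(8.314)(155) = 4691 J.
ΔU = nCᵥΔT with Cᵥ = 5R/2: ΔU = (3.64)(20.79)(155) = 11727 J.
Q = ΔU + W = 11727 + 4691 = 16418 J.

Q ≈ 16400 J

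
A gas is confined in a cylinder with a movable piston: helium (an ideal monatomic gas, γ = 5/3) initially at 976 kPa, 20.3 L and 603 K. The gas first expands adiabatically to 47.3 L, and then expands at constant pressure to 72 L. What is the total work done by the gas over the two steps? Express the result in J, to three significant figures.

W_total ≈ 18700 J

Step 1 (adiabatic): W = (P₁V₁ − P₂V₂)/(γ−1) = (19813 − 11273)/0.667 = 12810 J.
After step 1: P = 238.3 kPa, V = 47.3 L, T = 343.1 K.
Step 2 (isobaric): W = PΔV = (238.3 kPa)(72 − 47.3 L) = 5887 J.
W_total = 12810 + 5887 = 18697 J.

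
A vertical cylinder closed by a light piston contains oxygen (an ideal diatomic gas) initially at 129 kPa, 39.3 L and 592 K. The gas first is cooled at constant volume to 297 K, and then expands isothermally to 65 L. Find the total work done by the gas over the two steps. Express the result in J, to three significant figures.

W_total ≈ 1280 J

Step 1 (isochoric): W = 0 (constant volume).
After step 1: P = 64.72 kPa (V unchanged).
Step 2 (isothermal): W = P₁V₁ ln(V₂/V₁) = (2543) ln(65/39.3) = 1280 J.
W_total = 0 + 1280 = 1280 J.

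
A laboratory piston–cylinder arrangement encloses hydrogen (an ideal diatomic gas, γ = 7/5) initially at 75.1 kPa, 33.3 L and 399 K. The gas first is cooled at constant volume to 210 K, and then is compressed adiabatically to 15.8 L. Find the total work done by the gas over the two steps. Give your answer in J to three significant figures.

Step 1 (isochoric): W = 0 (constant volume).
After step 1: P = 39.53 kPa (V unchanged).
Step 2 (adiabatic): W = (P₁V₁ − P₂V₂)/(γ−1) = (1316 − 1774)/0.4 = -1143 J.
W_total = 0 − 1143 = -1143 J.

W_total ≈ -1140 J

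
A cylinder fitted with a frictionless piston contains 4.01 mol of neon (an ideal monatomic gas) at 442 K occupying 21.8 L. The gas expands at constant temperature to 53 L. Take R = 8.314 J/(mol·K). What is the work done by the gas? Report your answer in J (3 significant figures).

Isothermal: W = nRT ln(V₂/V₁).
W = (4.01)(8.314)(442) × ln(53/21.8)
  = 14736 × 0.8884
W_by_gas = 13091 J.

W ≈ 13100 J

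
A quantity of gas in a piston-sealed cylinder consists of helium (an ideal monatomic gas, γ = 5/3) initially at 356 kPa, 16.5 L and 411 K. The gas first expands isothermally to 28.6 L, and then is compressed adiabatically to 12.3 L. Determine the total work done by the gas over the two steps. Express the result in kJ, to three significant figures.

Step 1 (isothermal): W = P₁V₁ ln(V₂/V₁) = (5874) ln(28.6/16.5) = 3231 J.
After step 1: P = 205.4 kPa, V = 28.6 L, T = 411 K.
Step 2 (adiabatic): W = (P₁V₁ − P₂V₂)/(γ−1) = (5874 − 10310)/0.667 = -6653 J.
W_total = 3231 − 6653 = -3422 J.

W_total ≈ -3.42 kJ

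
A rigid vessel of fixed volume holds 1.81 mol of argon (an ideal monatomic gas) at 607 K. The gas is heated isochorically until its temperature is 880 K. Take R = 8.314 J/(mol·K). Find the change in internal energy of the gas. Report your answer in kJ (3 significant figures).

ΔU ≈ 6.16 kJ

Constant volume ⇒ W = 0, so Q = ΔU = nCᵥΔT with Cᵥ = 3R/2 = 12.47 J/(mol·K).
ΔU = (1.81)(12.47)(880 − 607) = 6162 J.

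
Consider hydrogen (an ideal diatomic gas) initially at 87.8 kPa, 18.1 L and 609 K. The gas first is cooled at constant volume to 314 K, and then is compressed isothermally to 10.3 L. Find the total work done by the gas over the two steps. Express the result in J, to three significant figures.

Step 1 (isochoric): W = 0 (constant volume).
After step 1: P = 45.27 kPa (V unchanged).
Step 2 (isothermal): W = P₁V₁ ln(V₂/V₁) = (819.4) ln(10.3/18.1) = -461.9 J.
W_total = 0 − 461.9 = -461.9 J.

W_total ≈ -462 J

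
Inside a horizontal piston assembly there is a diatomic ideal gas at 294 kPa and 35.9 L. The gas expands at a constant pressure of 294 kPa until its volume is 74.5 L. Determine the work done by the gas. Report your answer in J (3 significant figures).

Isobaric: W = P ΔV.
W = (294 kPa)(74.5 − 35.9 L) = (294)(38.6) = 11348 J.

W ≈ 11300 J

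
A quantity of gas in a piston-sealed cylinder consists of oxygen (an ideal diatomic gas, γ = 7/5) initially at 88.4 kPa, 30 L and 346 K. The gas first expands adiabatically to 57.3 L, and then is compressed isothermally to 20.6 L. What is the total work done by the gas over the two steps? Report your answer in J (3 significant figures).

W_total ≈ -582 J

Step 1 (adiabatic): W = (P₁V₁ − P₂V₂)/(γ−1) = (2652 − 2047)/0.4 = 1512 J.
After step 1: P = 35.73 kPa, V = 57.3 L, T = 267.1 K.
Step 2 (isothermal): W = P₁V₁ ln(V₂/V₁) = (2047) ln(20.6/57.3) = -2094 J.
W_total = 1512 − 2094 = -582.3 J.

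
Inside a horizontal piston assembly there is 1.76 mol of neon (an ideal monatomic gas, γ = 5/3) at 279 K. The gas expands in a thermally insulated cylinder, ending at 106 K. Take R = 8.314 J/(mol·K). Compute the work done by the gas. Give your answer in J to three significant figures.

W ≈ 3800 J

Adiabatic ⇒ Q = 0, so W_by = −ΔU = nCᵥ(T₁ − T₂).
Cᵥ = 3R/2 = 12.47 J/(mol·K).
W = (1.76)(12.47)(279 − 106) = 3797 J.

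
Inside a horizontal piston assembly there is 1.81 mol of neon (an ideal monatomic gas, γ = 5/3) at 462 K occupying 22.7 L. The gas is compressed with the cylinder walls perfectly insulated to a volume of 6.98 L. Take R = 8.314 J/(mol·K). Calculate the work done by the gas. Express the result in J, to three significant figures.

W ≈ -12500 J

Adiabatic: TV^(γ−1) = const with γ = 5/3.
T₂ = T₁ (V₁/V₂)^(γ−1) = 462 × (22.7/6.98)^0.667 = 462 × 2.195 = 1014 K.
W_by = nCᵥ(T₁ − T₂) = (1.81)(12.47)(462 − 1014) = -12463 J.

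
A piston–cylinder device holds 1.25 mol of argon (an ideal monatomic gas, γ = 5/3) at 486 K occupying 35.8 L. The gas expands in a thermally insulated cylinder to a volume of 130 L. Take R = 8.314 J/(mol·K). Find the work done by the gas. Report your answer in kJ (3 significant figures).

W ≈ 4.37 kJ

Adiabatic: TV^(γ−1) = const with γ = 5/3.
T₂ = T₁ (V₁/V₂)^(γ−1) = 486 × (35.8/130)^0.667 = 486 × 0.4233 = 205.7 K.
W_by = nCᵥ(T₁ − T₂) = (1.25)(12.47)(486 − 205.7) = 4369 J.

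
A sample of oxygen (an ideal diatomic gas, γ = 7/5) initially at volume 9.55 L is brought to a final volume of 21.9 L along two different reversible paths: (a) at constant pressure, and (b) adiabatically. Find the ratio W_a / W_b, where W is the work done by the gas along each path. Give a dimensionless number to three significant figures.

Path (a) isobaric: W = P₁(V₂ − V₁) → W_a/(P₁V₁) = 1.293.
Path (b) adiabatic: W = P₁V₁(1 − (V₁/V₂)^(γ−1))/(γ−1) → W_b/(P₁V₁) = 0.7062.
W_a / W_b = 1.293 / 0.7062 = 1.831.

W_a / W_b ≈ 1.83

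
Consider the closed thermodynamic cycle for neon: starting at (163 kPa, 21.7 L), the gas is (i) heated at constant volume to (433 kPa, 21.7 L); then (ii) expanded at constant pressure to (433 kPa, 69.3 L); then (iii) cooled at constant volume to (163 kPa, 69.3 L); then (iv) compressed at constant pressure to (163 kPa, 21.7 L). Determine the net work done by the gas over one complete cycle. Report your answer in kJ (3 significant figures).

Constant-volume legs do no work.
W(ii) = (433)(69.3 − 21.7) = 20611 J; W(iv) = (163)(21.7 − 69.3) = -7759 J.
W_net = 20611 − 7759 = 12852 J (the clockwise enclosed area).

W_net ≈ 12.9 kJ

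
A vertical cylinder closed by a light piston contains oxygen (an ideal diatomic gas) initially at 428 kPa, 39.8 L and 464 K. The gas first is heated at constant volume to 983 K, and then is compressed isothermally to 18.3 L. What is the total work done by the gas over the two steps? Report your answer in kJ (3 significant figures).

Step 1 (isochoric): W = 0 (constant volume).
After step 1: P = 906.7 kPa (V unchanged).
Step 2 (isothermal): W = P₁V₁ ln(V₂/V₁) = (36088) ln(18.3/39.8) = -28039 J.
W_total = 0 − 28039 = -28039 J.

W_total ≈ -28.0 kJ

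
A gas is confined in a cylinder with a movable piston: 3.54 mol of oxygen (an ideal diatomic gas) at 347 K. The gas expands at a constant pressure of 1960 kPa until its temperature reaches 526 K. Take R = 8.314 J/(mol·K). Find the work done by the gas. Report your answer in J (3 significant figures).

W ≈ 5270 J

Isobaric: W = P ΔV = nR ΔT.
W = (3.54)(8.314)(526 − 347) = 5268 J.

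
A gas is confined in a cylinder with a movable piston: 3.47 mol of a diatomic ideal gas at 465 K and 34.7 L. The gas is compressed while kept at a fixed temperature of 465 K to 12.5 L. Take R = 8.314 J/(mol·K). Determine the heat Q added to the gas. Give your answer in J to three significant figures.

Isothermal ⇒ ΔU = 0, so Q = W = nRT ln(V₂/V₁).
Q = (3.47)(8.314)(465) ln(12.5/34.7) = 13415 × -1.021 = -13697 J.

Q ≈ -13700 J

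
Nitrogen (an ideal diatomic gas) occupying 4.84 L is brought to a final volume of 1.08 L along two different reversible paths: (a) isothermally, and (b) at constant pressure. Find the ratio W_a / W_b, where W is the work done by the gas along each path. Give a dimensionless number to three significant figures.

Path (a) isothermal: W = P₁V₁ ln(V₂/V₁) → W_a/(P₁V₁) = -1.5.
Path (b) isobaric: W = P₁(V₂ − V₁) → W_b/(P₁V₁) = -0.7769.
W_a / W_b = -1.5 / -0.7769 = 1.931.

W_a / W_b ≈ 1.93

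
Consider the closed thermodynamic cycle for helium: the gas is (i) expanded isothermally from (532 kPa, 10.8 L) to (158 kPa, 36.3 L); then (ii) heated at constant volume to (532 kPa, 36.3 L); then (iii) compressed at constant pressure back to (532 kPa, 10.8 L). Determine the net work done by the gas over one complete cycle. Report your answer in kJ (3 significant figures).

W_net ≈ -6.60 kJ

Leg (i): W = PᵢVᵢ ln(V_f/Vᵢ) = (5746) ln(36.3/10.8) = 6965 J.
Leg (ii): W = 0.
Leg (iii): W = PΔV = (532)(10.8 − 36.3) = -13566 J.
W_net = 6965 − 13566 = -6601 J.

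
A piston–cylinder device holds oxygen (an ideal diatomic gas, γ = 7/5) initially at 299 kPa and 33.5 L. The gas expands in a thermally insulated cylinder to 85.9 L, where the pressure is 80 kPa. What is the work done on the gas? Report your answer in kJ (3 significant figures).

W ≈ -7.86 kJ

Adiabatic: W = (P₁V₁ − P₂V₂)/(γ − 1) with γ = 7/5.
P₁V₁ = 10016 J, P₂V₂ = 6872 J.
W = (10016 − 6872) / 0.4 = 7861 J.
Work on gas = −W_by = -7861 J.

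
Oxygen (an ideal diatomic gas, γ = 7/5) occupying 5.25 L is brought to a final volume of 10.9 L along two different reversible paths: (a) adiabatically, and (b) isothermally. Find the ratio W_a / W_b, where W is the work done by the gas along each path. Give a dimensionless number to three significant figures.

W_a / W_b ≈ 0.867

Path (a) adiabatic: W = P₁V₁(1 − (V₁/V₂)^(γ−1))/(γ−1) → W_a/(P₁V₁) = 0.6335.
Path (b) isothermal: W = P₁V₁ ln(V₂/V₁) → W_b/(P₁V₁) = 0.7305.
W_a / W_b = 0.6335 / 0.7305 = 0.8671.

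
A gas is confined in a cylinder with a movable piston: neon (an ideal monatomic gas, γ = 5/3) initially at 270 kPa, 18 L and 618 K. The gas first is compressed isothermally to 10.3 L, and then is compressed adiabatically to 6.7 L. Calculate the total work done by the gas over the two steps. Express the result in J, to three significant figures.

W_total ≈ -5130 J

Step 1 (isothermal): W = P₁V₁ ln(V₂/V₁) = (4860) ln(10.3/18) = -2713 J.
After step 1: P = 471.8 kPa, V = 10.3 L, T = 618 K.
Step 2 (adiabatic): W = (P₁V₁ − P₂V₂)/(γ−1) = (4860 − 6474)/0.667 = -2420 J.
W_total = -2713 − 2420 = -5133 J.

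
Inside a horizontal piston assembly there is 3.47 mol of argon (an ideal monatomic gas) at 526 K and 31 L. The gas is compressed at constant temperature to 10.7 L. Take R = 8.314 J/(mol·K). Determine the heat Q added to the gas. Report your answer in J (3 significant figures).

Q ≈ -16100 J

Isothermal ⇒ ΔU = 0, so Q = W = nRT ln(V₂/V₁).
Q = (3.47)(8.314)(526) ln(10.7/31) = 15175 × -1.064 = -16142 J.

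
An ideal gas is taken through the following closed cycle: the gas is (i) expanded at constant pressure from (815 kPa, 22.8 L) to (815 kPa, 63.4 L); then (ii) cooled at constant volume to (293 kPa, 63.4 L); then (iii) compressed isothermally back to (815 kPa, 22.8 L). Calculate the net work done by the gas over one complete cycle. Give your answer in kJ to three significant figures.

Leg (i): W = PΔV = (815)(63.4 − 22.8) = 33089 J.
Leg (ii): W = 0.
Leg (iii): W = PᵢVᵢ ln(V_f/Vᵢ) = (18576) ln(22.8/63.4) = -18998 J.
W_net = 33089 − 18998 = 14091 J.

W_net ≈ 14.1 kJ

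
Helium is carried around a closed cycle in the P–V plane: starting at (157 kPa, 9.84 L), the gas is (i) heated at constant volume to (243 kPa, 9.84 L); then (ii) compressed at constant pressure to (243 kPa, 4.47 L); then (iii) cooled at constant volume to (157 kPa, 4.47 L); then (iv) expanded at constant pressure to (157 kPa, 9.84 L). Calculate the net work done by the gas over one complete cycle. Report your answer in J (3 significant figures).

Constant-volume legs do no work.
W(ii) = (243)(4.47 − 9.84) = -1305 J; W(iv) = (157)(9.84 − 4.47) = 843.1 J.
W_net = -1305 + 843.1 = -461.8 J (the counter-clockwise enclosed area).

W_net ≈ -462 J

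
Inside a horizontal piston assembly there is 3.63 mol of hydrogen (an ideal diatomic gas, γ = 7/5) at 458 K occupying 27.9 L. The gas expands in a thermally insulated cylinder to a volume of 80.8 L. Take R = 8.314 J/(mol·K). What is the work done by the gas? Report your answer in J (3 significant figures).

W ≈ 12000 J

Adiabatic: TV^(γ−1) = const with γ = 7/5.
T₂ = T₁ (V₁/V₂)^(γ−1) = 458 × (27.9/80.8)^0.4 = 458 × 0.6535 = 299.3 K.
W_by = nCᵥ(T₁ − T₂) = (3.63)(20.79)(458 − 299.3) = 11972 J.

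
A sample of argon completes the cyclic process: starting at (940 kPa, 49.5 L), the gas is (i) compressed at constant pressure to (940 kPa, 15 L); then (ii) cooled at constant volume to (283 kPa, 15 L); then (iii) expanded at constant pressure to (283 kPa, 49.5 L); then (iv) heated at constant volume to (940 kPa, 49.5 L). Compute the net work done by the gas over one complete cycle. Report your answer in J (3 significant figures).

W_net ≈ -22700 J

Constant-volume legs do no work.
W(i) = (940)(15 − 49.5) = -32430 J; W(iii) = (283)(49.5 − 15) = 9764 J.
W_net = -32430 + 9764 = -22666 J (the counter-clockwise enclosed area).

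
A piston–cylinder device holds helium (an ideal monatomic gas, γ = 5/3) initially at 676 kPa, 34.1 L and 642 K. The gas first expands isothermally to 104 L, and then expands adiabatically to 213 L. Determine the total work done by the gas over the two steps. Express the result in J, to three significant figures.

W_total ≈ 38800 J

Step 1 (isothermal): W = P₁V₁ ln(V₂/V₁) = (23052) ln(104/34.1) = 25705 J.
After step 1: P = 221.7 kPa, V = 104 L, T = 642 K.
Step 2 (adiabatic): W = (P₁V₁ − P₂V₂)/(γ−1) = (23052 − 14293)/0.667 = 13137 J.
W_total = 25705 + 13137 = 38842 J.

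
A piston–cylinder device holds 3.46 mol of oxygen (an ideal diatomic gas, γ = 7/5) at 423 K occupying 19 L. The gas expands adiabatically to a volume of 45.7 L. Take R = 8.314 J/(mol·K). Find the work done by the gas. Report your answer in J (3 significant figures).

W ≈ 9010 J

Adiabatic: TV^(γ−1) = const with γ = 7/5.
T₂ = T₁ (V₁/V₂)^(γ−1) = 423 × (19/45.7)^0.4 = 423 × 0.7039 = 297.8 K.
W_by = nCᵥ(T₁ − T₂) = (3.46)(20.79)(423 − 297.8) = 9006 J.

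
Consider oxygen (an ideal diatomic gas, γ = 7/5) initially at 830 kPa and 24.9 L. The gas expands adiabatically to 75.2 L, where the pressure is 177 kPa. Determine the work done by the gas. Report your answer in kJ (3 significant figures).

W ≈ 18.4 kJ

Adiabatic: W = (P₁V₁ − P₂V₂)/(γ − 1) with γ = 7/5.
P₁V₁ = 20667 J, P₂V₂ = 13310 J.
W = (20667 − 13310) / 0.4 = 18392 J.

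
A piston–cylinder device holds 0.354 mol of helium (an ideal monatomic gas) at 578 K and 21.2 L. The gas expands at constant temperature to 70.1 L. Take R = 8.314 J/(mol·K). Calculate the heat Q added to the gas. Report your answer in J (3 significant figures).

Q ≈ 2030 J

Isothermal ⇒ ΔU = 0, so Q = W = nRT ln(V₂/V₁).
Q = (0.354)(8.314)(578) ln(70.1/21.2) = 1701 × 1.196 = 2034 J.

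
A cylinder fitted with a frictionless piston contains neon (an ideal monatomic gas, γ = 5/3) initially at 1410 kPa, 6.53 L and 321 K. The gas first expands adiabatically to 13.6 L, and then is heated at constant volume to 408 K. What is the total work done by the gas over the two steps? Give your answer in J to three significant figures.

Step 1 (adiabatic): W = (P₁V₁ − P₂V₂)/(γ−1) = (9207 − 5646)/0.667 = 5342 J.
Step 2 (isochoric): W = 0 (constant volume).
W_total = 5342 + 0 = 5342 J.

W_total ≈ 5340 J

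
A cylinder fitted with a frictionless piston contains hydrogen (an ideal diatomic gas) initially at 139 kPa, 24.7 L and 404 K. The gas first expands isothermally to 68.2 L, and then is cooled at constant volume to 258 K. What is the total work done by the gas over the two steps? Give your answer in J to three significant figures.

Step 1 (isothermal): W = P₁V₁ ln(V₂/V₁) = (3433) ln(68.2/24.7) = 3487 J.
Step 2 (isochoric): W = 0 (constant volume).
W_total = 3487 + 0 = 3487 J.

W_total ≈ 3490 J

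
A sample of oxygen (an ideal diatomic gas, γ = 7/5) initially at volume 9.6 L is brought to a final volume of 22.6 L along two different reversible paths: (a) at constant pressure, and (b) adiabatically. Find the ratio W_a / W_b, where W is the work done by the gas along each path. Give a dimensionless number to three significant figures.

W_a / W_b ≈ 1.87

Path (a) isobaric: W = P₁(V₂ − V₁) → W_a/(P₁V₁) = 1.354.
Path (b) adiabatic: W = P₁V₁(1 − (V₁/V₂)^(γ−1))/(γ−1) → W_b/(P₁V₁) = 0.725.
W_a / W_b = 1.354 / 0.725 = 1.868.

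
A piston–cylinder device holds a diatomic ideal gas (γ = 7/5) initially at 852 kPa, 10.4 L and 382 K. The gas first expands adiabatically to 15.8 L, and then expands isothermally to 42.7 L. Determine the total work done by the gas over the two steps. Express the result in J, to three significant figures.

Step 1 (adiabatic): W = (P₁V₁ − P₂V₂)/(γ−1) = (8861 − 7496)/0.4 = 3412 J.
After step 1: P = 474.4 kPa, V = 15.8 L, T = 323.2 K.
Step 2 (isothermal): W = P₁V₁ ln(V₂/V₁) = (7496) ln(42.7/15.8) = 7452 J.
W_total = 3412 + 7452 = 10865 J.

W_total ≈ 10900 J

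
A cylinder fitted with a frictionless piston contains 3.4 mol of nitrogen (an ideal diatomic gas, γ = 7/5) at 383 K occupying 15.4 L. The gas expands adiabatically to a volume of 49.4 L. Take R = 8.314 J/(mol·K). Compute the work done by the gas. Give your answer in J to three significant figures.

W ≈ 10100 J

Adiabatic: TV^(γ−1) = const with γ = 7/5.
T₂ = T₁ (V₁/V₂)^(γ−1) = 383 × (15.4/49.4)^0.4 = 383 × 0.6274 = 240.3 K.
W_by = nCᵥ(T₁ − T₂) = (3.4)(20.79)(383 − 240.3) = 10086 J.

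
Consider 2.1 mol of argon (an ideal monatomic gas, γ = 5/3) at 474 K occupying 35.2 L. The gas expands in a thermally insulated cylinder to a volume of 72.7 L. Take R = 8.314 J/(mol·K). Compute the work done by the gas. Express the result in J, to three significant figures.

W ≈ 4760 J

Adiabatic: TV^(γ−1) = const with γ = 5/3.
T₂ = T₁ (V₁/V₂)^(γ−1) = 474 × (35.2/72.7)^0.667 = 474 × 0.6166 = 292.3 K.
W_by = nCᵥ(T₁ − T₂) = (2.1)(12.47)(474 − 292.3) = 4759 J.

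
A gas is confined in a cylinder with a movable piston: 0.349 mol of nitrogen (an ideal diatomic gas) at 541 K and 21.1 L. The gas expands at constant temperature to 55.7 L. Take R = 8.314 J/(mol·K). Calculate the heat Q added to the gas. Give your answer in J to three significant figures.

Q ≈ 1520 J

Isothermal ⇒ ΔU = 0, so Q = W = nRT ln(V₂/V₁).
Q = (0.349)(8.314)(541) ln(55.7/21.1) = 1570 × 0.9707 = 1524 J.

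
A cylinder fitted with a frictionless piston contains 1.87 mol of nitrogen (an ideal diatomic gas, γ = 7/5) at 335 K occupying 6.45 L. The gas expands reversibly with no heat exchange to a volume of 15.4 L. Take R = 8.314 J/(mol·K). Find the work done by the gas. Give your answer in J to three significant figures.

Adiabatic: TV^(γ−1) = const with γ = 7/5.
T₂ = T₁ (V₁/V₂)^(γ−1) = 335 × (6.45/15.4)^0.4 = 335 × 0.706 = 236.5 K.
W_by = nCᵥ(T₁ − T₂) = (1.87)(20.79)(335 − 236.5) = 3828 J.

W ≈ 3830 J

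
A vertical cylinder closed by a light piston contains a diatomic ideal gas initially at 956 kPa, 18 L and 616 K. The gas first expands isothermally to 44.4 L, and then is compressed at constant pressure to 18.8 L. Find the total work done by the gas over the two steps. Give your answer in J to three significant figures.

W_total ≈ 5610 J

Step 1 (isothermal): W = P₁V₁ ln(V₂/V₁) = (17208) ln(44.4/18) = 15537 J.
After step 1: P = 387.6 kPa, V = 44.4 L, T = 616 K.
Step 2 (isobaric): W = PΔV = (387.6 kPa)(18.8 − 44.4 L) = -9922 J.
W_total = 15537 − 9922 = 5615 J.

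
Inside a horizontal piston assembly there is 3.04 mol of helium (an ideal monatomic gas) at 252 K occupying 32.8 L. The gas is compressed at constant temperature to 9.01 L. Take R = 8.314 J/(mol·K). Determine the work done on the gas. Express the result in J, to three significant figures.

W ≈ 8230 J

Isothermal: W = nRT ln(V₂/V₁).
W = (3.04)(8.314)(252) × ln(9.01/32.8)
  = 6369 × -1.292
W_by_gas = -8230 J; work on gas = −W_by = 8230 J.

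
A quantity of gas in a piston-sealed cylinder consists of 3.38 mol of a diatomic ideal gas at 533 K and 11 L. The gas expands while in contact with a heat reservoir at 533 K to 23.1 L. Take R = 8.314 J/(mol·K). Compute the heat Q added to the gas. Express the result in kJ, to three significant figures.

Q ≈ 11.1 kJ

Isothermal ⇒ ΔU = 0, so Q = W = nRT ln(V₂/V₁).
Q = (3.38)(8.314)(533) ln(23.1/11) = 14978 × 0.7419 = 11113 J.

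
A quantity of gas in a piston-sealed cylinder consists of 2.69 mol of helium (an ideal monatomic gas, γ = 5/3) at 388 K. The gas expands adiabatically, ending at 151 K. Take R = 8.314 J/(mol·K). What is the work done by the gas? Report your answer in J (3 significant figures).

W ≈ 7950 J

Adiabatic ⇒ Q = 0, so W_by = −ΔU = nCᵥ(T₁ − T₂).
Cᵥ = 3R/2 = 12.47 J/(mol·K).
W = (2.69)(12.47)(388 − 151) = 7951 J.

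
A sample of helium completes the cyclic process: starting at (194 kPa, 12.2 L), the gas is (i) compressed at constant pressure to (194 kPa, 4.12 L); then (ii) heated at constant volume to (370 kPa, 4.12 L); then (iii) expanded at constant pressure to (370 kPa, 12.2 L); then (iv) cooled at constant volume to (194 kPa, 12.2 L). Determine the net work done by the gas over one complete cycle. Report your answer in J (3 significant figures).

W_net ≈ 1420 J

Constant-volume legs do no work.
W(i) = (194)(4.12 − 12.2) = -1568 J; W(iii) = (370)(12.2 − 4.12) = 2990 J.
W_net = -1568 + 2990 = 1422 J (the clockwise enclosed area).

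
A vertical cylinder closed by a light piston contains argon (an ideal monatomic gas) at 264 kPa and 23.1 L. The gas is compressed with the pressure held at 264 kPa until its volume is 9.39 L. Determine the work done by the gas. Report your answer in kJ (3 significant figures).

Isobaric: W = P ΔV.
W = (264 kPa)(9.39 − 23.1 L) = (264)(-13.71) = -3619 J.

W ≈ -3.62 kJ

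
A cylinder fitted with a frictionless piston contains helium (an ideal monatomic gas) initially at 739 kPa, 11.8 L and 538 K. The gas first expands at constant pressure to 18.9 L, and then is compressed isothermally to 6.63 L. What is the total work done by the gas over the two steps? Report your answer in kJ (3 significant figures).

Step 1 (isobaric): W = PΔV = (739 kPa)(18.9 − 11.8 L) = 5247 J.
After step 1: P = 739 kPa, V = 18.9 L, T = 861.7 K.
Step 2 (isothermal): W = P₁V₁ ln(V₂/V₁) = (13967) ln(6.63/18.9) = -14631 J.
W_total = 5247 − 14631 = -9384 J.

W_total ≈ -9.38 kJ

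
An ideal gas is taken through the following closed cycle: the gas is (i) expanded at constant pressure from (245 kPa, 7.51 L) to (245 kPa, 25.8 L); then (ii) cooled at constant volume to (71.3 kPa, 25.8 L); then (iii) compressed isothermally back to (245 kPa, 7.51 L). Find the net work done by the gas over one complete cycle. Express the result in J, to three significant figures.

W_net ≈ 2210 J

Leg (i): W = PΔV = (245)(25.8 − 7.51) = 4481 J.
Leg (ii): W = 0.
Leg (iii): W = PᵢVᵢ ln(V_f/Vᵢ) = (1840) ln(7.51/25.8) = -2270 J.
W_net = 4481 − 2270 = 2211 J.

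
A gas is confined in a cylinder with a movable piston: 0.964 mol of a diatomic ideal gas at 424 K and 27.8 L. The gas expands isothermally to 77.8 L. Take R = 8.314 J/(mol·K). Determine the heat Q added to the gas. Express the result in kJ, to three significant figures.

Q ≈ 3.50 kJ

Isothermal ⇒ ΔU = 0, so Q = W = nRT ln(V₂/V₁).
Q = (0.964)(8.314)(424) ln(77.8/27.8) = 3398 × 1.029 = 3497 J.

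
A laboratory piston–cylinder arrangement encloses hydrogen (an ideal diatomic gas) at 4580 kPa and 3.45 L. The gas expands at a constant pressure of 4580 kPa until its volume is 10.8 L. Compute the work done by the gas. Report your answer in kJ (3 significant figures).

Isobaric: W = P ΔV.
W = (4580 kPa)(10.8 − 3.45 L) = (4580)(7.35) = 33663 J.

W ≈ 33.7 kJ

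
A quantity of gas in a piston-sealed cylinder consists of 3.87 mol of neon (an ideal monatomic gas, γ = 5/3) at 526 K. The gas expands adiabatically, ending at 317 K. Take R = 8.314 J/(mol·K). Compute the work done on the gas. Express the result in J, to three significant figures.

Adiabatic ⇒ Q = 0, so W_by = −ΔU = nCᵥ(T₁ − T₂).
Cᵥ = 3R/2 = 12.47 J/(mol·K).
W = (3.87)(12.47)(526 − 317) = 10087 J.
Work on gas = −W_by = -10087 J.

W ≈ -10100 J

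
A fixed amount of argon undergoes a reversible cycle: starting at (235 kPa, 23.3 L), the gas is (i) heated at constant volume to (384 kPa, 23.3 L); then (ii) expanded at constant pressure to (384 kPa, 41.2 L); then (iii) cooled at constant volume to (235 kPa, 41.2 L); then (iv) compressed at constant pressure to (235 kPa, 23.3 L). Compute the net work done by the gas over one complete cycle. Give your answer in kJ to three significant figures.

Constant-volume legs do no work.
W(ii) = (384)(41.2 − 23.3) = 6874 J; W(iv) = (235)(23.3 − 41.2) = -4207 J.
W_net = 6874 − 4207 = 2667 J (the clockwise enclosed area).

W_net ≈ 2.67 kJ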